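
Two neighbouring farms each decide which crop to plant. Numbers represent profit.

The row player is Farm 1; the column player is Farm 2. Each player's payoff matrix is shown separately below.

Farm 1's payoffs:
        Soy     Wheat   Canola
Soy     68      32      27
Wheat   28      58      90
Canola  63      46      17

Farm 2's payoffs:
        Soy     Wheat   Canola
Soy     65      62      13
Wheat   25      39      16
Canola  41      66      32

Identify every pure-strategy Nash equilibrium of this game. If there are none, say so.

Mark each player's best response to every combination of opponents' strategies; a profile where every player is best-responding is a pure Nash equilibrium.
Farm 1 against Soy: payoffs 68, 28, 63 → best response Soy.
Farm 1 against Wheat: payoffs 32, 58, 46 → best response Wheat.
Farm 1 against Canola: payoffs 27, 90, 17 → best response Wheat.
Farm 2 against Soy: payoffs 65, 62, 13 → best response Soy.
Farm 2 against Wheat: payoffs 25, 39, 16 → best response Wheat.
Farm 2 against Canola: payoffs 41, 66, 32 → best response Wheat.
Mutual best responses: (Soy, Soy); (Wheat, Wheat).

The pure Nash equilibria are (Soy, Soy) and (Wheat, Wheat).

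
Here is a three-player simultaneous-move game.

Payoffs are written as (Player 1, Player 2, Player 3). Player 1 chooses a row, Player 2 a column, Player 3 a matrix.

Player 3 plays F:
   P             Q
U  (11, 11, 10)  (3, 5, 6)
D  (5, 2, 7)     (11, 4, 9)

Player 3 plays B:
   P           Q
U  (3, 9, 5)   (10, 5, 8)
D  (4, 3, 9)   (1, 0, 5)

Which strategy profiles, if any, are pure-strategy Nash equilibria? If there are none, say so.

(U, P, F); (D, P, B); (D, Q, F)

Mark each player's best response to every combination of opponents' strategies; a profile where every player is best-responding is a pure Nash equilibrium.
Player 1 against (P, F): payoffs 11, 5 → best response U.
Player 1 against (P, B): payoffs 3, 4 → best response D.
Player 1 against (Q, F): payoffs 3, 11 → best response D.
Player 1 against (Q, B): payoffs 10, 1 → best response U.
Player 2 against (U, F): payoffs 11, 5 → best response P.
Player 2 against (U, B): payoffs 9, 5 → best response P.
Player 2 against (D, F): payoffs 2, 4 → best response Q.
Player 2 against (D, B): payoffs 3, 0 → best response P.
Player 3 against (U, P): payoffs 10, 5 → best response F.
Player 3 against (U, Q): payoffs 6, 8 → best response B.
Player 3 against (D, P): payoffs 7, 9 → best response B.
Player 3 against (D, Q): payoffs 9, 5 → best response F.
Mutual best responses: (U, P, F); (D, P, B); (D, Q, F).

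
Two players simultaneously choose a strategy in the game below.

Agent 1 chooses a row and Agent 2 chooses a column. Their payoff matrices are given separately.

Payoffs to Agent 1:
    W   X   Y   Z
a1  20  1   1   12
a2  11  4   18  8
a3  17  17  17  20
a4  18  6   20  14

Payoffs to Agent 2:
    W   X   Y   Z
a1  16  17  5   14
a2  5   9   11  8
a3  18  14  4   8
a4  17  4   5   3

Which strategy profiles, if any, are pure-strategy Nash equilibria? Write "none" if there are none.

This game has no pure Nash equilibrium.

(a1, W): Agent 2 can switch to X (16 → 17). Not NE.
(a1, X): Agent 1 can switch to a2 (1 → 4). Not NE.
(a1, Y): Agent 1 can switch to a2 (1 → 18). Not NE.
(a1, Z): Agent 1 can switch to a3 (12 → 20). Not NE.
(a2, W): Agent 1 can switch to a1 (11 → 20). Not NE.
(a2, X): Agent 1 can switch to a3 (4 → 17). Not NE.
(a2, Y): Agent 1 can switch to a4 (18 → 20). Not NE.
(a2, Z): Agent 1 can switch to a1 (8 → 12). Not NE.
(The remaining 8 profiles each have a profitable deviation by the same check.)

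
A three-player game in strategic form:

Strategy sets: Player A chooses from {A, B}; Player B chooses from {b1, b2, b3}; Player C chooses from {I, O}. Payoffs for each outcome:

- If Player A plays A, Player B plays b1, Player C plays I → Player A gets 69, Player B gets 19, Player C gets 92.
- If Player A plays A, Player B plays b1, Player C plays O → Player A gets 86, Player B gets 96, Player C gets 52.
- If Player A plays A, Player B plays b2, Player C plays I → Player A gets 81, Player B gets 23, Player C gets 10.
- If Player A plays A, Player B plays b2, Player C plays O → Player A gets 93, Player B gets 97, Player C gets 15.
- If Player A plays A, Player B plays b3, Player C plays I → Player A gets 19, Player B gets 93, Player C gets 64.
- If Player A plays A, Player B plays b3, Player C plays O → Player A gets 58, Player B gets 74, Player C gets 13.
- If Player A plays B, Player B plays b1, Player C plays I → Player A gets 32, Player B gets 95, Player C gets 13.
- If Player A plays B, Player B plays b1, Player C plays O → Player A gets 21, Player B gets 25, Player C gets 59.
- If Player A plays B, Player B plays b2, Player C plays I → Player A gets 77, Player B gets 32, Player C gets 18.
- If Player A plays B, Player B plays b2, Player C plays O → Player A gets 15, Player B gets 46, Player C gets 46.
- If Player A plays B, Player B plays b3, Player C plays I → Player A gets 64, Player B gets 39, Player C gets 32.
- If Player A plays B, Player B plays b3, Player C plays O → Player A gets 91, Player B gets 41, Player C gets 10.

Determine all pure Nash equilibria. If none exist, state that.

(A, b1, I): Player B can switch to b2 (19 → 23). Not NE.
(A, b1, O): Player B can switch to b2 (96 → 97). Not NE.
(A, b2, I): Player B can switch to b3 (23 → 93). Not NE.
(A, b2, O): Player A gets 93, best alternative 15; Player B gets 97, best alternative 96; Player C gets 15, best alternative 10. No profitable deviation — NE.
(A, b3, I): Player A can switch to B (19 → 64). Not NE.
(A, b3, O): Player A can switch to B (58 → 91). Not NE.
(B, b1, I): Player A can switch to A (32 → 69). Not NE.
(B, b1, O): Player A can switch to A (21 → 86). Not NE.
(B, b2, I): Player A can switch to A (77 → 81). Not NE.
(The remaining 3 profiles each have a profitable deviation by the same check.)

Pure NE: (A, b2, O)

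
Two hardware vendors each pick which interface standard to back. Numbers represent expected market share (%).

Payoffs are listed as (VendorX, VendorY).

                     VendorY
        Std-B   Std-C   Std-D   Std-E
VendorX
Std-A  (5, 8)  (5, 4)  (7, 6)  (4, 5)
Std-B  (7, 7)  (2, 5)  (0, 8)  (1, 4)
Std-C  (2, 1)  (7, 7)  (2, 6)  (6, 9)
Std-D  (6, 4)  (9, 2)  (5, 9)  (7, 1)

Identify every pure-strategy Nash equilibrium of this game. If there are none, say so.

This game has no pure Nash equilibrium.

Check each profile: it is a Nash equilibrium iff no player can strictly gain by switching unilaterally.
(Std-A, Std-B): VendorX can switch to Std-B (5 → 7). Not NE.
(Std-A, Std-C): VendorX can switch to Std-C (5 → 7). Not NE.
(Std-A, Std-D): VendorY can switch to Std-B (6 → 8). Not NE.
(Std-A, Std-E): VendorX can switch to Std-C (4 → 6). Not NE.
(Std-B, Std-B): VendorY can switch to Std-D (7 → 8). Not NE.
(Std-B, Std-C): VendorX can switch to Std-A (2 → 5). Not NE.
(The remaining 10 profiles each have a profitable deviation by the same check.)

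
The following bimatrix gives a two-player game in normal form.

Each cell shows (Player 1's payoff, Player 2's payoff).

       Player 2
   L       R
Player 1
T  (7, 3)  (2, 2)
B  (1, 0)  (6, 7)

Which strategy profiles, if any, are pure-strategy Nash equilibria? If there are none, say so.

Check each profile: it is a Nash equilibrium iff no player can strictly gain by switching unilaterally.
(T, L): Player 1 gets 7, best alternative 1; Player 2 gets 3, best alternative 2. No profitable deviation — NE.
(T, R): Player 1 can switch to B (2 → 6). Not NE.
(B, L): Player 1 can switch to T (1 → 7). Not NE.
(B, R): Player 1 gets 6, best alternative 2; Player 2 gets 7, best alternative 0. No profitable deviation — NE.

Pure-strategy Nash equilibria: (T, L), (B, R)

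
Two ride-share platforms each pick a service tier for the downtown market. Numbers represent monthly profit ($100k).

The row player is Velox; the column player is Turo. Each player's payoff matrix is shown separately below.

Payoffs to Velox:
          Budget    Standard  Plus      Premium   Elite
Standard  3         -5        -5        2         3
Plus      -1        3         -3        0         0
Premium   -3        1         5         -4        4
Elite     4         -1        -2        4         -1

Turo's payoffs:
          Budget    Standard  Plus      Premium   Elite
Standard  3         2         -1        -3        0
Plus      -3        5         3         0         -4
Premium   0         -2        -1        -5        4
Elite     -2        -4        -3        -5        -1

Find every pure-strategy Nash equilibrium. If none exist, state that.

Velox against Budget: payoffs 3, -1, -3, 4 → best response Elite.
Velox against Standard: payoffs -5, 3, 1, -1 → best response Plus.
Velox against Plus: payoffs -5, -3, 5, -2 → best response Premium.
Velox against Premium: payoffs 2, 0, -4, 4 → best response Elite.
Velox against Elite: payoffs 3, 0, 4, -1 → best response Premium.
Turo against Standard: payoffs 3, 2, -1, -3, 0 → best response Budget.
Turo against Plus: payoffs -3, 5, 3, 0, -4 → best response Standard.
Turo against Premium: payoffs 0, -2, -1, -5, 4 → best response Elite.
Turo against Elite: payoffs -2, -4, -3, -5, -1 → best response Elite.
Mutual best responses: (Plus, Standard); (Premium, Elite).

Pure-strategy Nash equilibria: (Plus, Standard) and (Premium, Elite)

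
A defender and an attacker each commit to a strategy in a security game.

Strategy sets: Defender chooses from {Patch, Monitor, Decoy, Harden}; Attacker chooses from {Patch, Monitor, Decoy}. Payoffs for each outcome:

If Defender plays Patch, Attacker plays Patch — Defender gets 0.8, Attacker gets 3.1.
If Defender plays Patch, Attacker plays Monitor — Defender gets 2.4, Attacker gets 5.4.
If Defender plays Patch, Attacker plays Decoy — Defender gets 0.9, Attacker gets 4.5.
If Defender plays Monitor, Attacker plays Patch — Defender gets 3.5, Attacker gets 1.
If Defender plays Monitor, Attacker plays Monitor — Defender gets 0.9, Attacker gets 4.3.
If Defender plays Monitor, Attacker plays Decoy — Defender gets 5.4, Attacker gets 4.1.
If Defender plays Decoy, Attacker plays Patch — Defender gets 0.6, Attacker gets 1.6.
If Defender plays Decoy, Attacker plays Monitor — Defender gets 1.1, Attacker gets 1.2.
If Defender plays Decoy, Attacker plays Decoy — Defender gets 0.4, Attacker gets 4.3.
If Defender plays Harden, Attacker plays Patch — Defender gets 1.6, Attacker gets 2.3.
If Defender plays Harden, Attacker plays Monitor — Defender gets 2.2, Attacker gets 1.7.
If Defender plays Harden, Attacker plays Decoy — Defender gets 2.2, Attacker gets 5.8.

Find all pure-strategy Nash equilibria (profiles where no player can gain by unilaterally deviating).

Mark each player's best response to every combination of opponents' strategies; a profile where every player is best-responding is a pure Nash equilibrium.
Defender against Patch: payoffs 0.8, 3.5, 0.6, 1.6 → best response Monitor.
Defender against Monitor: payoffs 2.4, 0.9, 1.1, 2.2 → best response Patch.
Defender against Decoy: payoffs 0.9, 5.4, 0.4, 2.2 → best response Monitor.
Attacker against Patch: payoffs 3.1, 5.4, 4.5 → best response Monitor.
Attacker against Monitor: payoffs 1, 4.3, 4.1 → best response Monitor.
Attacker against Decoy: payoffs 1.6, 1.2, 4.3 → best response Decoy.
Attacker against Harden: payoffs 2.3, 1.7, 5.8 → best response Decoy.
Mutual best responses: (Patch, Monitor).

Pure NE: (Patch, Monitor)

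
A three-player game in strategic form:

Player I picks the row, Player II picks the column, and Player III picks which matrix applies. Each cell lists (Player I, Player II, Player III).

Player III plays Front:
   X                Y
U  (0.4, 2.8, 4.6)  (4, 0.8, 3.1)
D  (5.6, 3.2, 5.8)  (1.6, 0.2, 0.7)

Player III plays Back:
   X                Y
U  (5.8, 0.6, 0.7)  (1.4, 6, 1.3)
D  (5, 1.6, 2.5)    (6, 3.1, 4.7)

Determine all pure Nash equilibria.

For each strategy profile, look for a profitable unilateral deviation.
(U, X, Front): Player I can switch to D (0.4 → 5.6). Not NE.
(U, X, Back): Player II can switch to Y (0.6 → 6). Not NE.
(U, Y, Front): Player II can switch to X (0.8 → 2.8). Not NE.
(U, Y, Back): Player I can switch to D (1.4 → 6). Not NE.
(D, X, Front): Player I gets 5.6, best alternative 0.4; Player II gets 3.2, best alternative 0.2; Player III gets 5.8, best alternative 2.5. No profitable deviation — NE.
(D, X, Back): Player I can switch to U (5 → 5.8). Not NE.
(D, Y, Front): Player I can switch to U (1.6 → 4). Not NE.
(D, Y, Back): Player I gets 6, best alternative 1.4; Player II gets 3.1, best alternative 1.6; Player III gets 4.7, best alternative 0.7. No profitable deviation — NE.

Pure-strategy Nash equilibria: (D, X, Front); (D, Y, Back)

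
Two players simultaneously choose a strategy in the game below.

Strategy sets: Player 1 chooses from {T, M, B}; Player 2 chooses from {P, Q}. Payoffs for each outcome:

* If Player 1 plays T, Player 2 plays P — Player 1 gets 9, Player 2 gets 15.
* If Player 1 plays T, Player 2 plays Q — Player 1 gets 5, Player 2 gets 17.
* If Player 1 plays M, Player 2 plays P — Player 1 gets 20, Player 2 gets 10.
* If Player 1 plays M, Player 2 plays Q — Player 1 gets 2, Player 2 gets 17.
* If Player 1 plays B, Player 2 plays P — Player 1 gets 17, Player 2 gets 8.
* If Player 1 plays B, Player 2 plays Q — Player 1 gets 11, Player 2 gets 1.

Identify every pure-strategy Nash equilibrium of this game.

There is no pure-strategy Nash equilibrium.

Player 1 against P: payoffs 9, 20, 17 → best response M.
Player 1 against Q: payoffs 5, 2, 11 → best response B.
Player 2 against T: payoffs 15, 17 → best response Q.
Player 2 against M: payoffs 10, 17 → best response Q.
Player 2 against B: payoffs 8, 1 → best response P.
No profile is a mutual best response for all players.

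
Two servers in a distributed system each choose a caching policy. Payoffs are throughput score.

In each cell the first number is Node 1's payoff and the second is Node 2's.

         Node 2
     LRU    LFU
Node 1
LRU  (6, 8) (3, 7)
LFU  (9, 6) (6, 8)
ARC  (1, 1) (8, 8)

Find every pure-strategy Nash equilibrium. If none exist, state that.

For each strategy profile, look for a profitable unilateral deviation.
(LRU, LRU): Node 1 can switch to LFU (6 → 9). Not NE.
(LRU, LFU): Node 1 can switch to LFU (3 → 6). Not NE.
(LFU, LRU): Node 2 can switch to LFU (6 → 8). Not NE.
(LFU, LFU): Node 1 can switch to ARC (6 → 8). Not NE.
(ARC, LRU): Node 1 can switch to LRU (1 → 6). Not NE.
(ARC, LFU): Node 1 gets 8, best alternative 6; Node 2 gets 8, best alternative 1. No profitable deviation — NE.

(ARC, LFU)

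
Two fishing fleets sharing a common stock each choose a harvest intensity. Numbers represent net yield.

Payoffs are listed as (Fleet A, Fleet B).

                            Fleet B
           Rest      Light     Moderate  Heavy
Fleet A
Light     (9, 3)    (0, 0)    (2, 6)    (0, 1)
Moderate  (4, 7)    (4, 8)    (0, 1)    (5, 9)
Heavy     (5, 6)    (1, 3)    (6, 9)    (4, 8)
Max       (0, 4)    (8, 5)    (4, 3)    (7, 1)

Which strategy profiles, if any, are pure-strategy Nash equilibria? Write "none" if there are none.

(Heavy, Moderate), (Max, Light)

For each player, find the best response to each opponent profile; mutual best responses are the pure NE.
Fleet A against Rest: payoffs 9, 4, 5, 0 → best response Light.
Fleet A against Light: payoffs 0, 4, 1, 8 → best response Max.
Fleet A against Moderate: payoffs 2, 0, 6, 4 → best response Heavy.
Fleet A against Heavy: payoffs 0, 5, 4, 7 → best response Max.
Fleet B against Light: payoffs 3, 0, 6, 1 → best response Moderate.
Fleet B against Moderate: payoffs 7, 8, 1, 9 → best response Heavy.
Fleet B against Heavy: payoffs 6, 3, 9, 8 → best response Moderate.
Fleet B against Max: payoffs 4, 5, 3, 1 → best response Light.
Mutual best responses: (Heavy, Moderate); (Max, Light).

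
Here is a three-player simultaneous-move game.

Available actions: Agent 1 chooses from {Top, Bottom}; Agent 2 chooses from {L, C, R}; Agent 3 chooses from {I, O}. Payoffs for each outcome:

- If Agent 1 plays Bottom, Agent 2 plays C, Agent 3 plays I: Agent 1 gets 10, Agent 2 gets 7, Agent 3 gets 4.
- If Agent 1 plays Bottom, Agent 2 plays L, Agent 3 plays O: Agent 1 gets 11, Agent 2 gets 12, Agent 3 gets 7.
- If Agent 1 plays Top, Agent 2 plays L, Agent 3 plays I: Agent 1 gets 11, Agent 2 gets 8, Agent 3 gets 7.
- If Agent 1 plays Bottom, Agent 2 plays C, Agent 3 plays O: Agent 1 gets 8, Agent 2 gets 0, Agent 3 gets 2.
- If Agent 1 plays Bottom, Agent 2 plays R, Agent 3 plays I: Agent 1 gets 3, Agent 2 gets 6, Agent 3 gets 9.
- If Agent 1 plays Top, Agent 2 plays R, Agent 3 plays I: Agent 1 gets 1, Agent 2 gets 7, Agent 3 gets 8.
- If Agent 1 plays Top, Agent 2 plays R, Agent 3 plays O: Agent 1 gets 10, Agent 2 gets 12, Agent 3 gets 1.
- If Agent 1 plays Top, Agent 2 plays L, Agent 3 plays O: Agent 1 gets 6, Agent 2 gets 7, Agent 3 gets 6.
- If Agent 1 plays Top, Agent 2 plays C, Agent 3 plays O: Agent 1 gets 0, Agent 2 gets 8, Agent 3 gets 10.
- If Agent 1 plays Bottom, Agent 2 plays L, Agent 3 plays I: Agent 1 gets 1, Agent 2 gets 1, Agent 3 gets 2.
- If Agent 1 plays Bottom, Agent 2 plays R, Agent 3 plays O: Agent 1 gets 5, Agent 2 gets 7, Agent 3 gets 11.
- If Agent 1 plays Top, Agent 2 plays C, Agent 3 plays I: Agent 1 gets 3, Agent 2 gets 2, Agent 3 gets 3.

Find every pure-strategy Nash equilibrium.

Pure-strategy Nash equilibria: (Top, L, I); (Bottom, L, O); (Bottom, C, I)

Mark each player's best response to every combination of opponents' strategies; a profile where every player is best-responding is a pure Nash equilibrium.
Agent 1 against (L, I): payoffs 11, 1 → best response Top.
Agent 1 against (L, O): payoffs 6, 11 → best response Bottom.
Agent 1 against (C, I): payoffs 3, 10 → best response Bottom.
Agent 1 against (C, O): payoffs 0, 8 → best response Bottom.
Agent 1 against (R, I): payoffs 1, 3 → best response Bottom.
Agent 1 against (R, O): payoffs 10, 5 → best response Top.
Agent 2 against (Top, I): payoffs 8, 2, 7 → best response L.
Agent 2 against (Top, O): payoffs 7, 8, 12 → best response R.
Agent 2 against (Bottom, I): payoffs 1, 7, 6 → best response C.
Agent 2 against (Bottom, O): payoffs 12, 0, 7 → best response L.
Agent 3 against (Top, L): payoffs 7, 6 → best response I.
Agent 3 against (Top, C): payoffs 3, 10 → best response O.
Agent 3 against (Top, R): payoffs 8, 1 → best response I.
Agent 3 against (Bottom, L): payoffs 2, 7 → best response O.
Agent 3 against (Bottom, C): payoffs 4, 2 → best response I.
Agent 3 against (Bottom, R): payoffs 9, 11 → best response O.
Mutual best responses: (Top, L, I); (Bottom, L, O); (Bottom, C, I).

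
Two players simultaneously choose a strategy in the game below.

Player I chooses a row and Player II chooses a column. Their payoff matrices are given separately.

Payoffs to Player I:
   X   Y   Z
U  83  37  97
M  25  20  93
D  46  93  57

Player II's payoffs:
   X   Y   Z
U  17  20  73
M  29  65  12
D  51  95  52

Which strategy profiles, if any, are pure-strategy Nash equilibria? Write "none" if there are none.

Player I against X: payoffs 83, 25, 46 → best response U.
Player I against Y: payoffs 37, 20, 93 → best response D.
Player I against Z: payoffs 97, 93, 57 → best response U.
Player II against U: payoffs 17, 20, 73 → best response Z.
Player II against M: payoffs 29, 65, 12 → best response Y.
Player II against D: payoffs 51, 95, 52 → best response Y.
Mutual best responses: (U, Z); (D, Y).

(U, Z), (D, Y)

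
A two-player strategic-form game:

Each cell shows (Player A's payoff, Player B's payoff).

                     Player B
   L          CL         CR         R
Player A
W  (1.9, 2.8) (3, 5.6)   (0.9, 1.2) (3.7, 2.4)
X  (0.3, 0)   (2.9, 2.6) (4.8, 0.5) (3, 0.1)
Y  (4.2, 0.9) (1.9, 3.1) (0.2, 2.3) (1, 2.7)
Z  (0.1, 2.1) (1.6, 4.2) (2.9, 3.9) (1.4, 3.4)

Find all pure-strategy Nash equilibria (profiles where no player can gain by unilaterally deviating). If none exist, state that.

Player A against L: payoffs 1.9, 0.3, 4.2, 0.1 → best response Y.
Player A against CL: payoffs 3, 2.9, 1.9, 1.6 → best response W.
Player A against CR: payoffs 0.9, 4.8, 0.2, 2.9 → best response X.
Player A against R: payoffs 3.7, 3, 1, 1.4 → best response W.
Player B against W: payoffs 2.8, 5.6, 1.2, 2.4 → best response CL.
Player B against X: payoffs 0, 2.6, 0.5, 0.1 → best response CL.
Player B against Y: payoffs 0.9, 3.1, 2.3, 2.7 → best response CL.
Player B against Z: payoffs 2.1, 4.2, 3.9, 3.4 → best response CL.
Mutual best responses: (W, CL).

The unique pure-strategy Nash equilibrium is (W, CL).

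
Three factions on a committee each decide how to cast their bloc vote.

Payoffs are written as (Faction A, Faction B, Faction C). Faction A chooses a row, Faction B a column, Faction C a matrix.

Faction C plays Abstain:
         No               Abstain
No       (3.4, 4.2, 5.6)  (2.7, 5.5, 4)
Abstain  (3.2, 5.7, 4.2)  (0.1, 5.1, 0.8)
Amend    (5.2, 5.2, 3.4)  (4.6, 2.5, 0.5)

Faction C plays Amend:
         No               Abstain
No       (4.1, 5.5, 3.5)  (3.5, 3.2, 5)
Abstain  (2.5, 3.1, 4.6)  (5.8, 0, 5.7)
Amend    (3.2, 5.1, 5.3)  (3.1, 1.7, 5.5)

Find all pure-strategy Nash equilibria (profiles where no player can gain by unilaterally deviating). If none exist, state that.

none

For each player, find the best response to each opponent profile; mutual best responses are the pure NE.
Faction A against (No, Abstain): payoffs 3.4, 3.2, 5.2 → best response Amend.
Faction A against (No, Amend): payoffs 4.1, 2.5, 3.2 → best response No.
Faction A against (Abstain, Abstain): payoffs 2.7, 0.1, 4.6 → best response Amend.
Faction A against (Abstain, Amend): payoffs 3.5, 5.8, 3.1 → best response Abstain.
Faction B against (No, Abstain): payoffs 4.2, 5.5 → best response Abstain.
Faction B against (No, Amend): payoffs 5.5, 3.2 → best response No.
Faction B against (Abstain, Abstain): payoffs 5.7, 5.1 → best response No.
Faction B against (Abstain, Amend): payoffs 3.1, 0 → best response No.
Faction B against (Amend, Abstain): payoffs 5.2, 2.5 → best response No.
Faction B against (Amend, Amend): payoffs 5.1, 1.7 → best response No.
Faction C against (No, No): payoffs 5.6, 3.5 → best response Abstain.
Faction C against (No, Abstain): payoffs 4, 5 → best response Amend.
Faction C against (Abstain, No): payoffs 4.2, 4.6 → best response Amend.
Faction C against (Abstain, Abstain): payoffs 0.8, 5.7 → best response Amend.
Faction C against (Amend, No): payoffs 3.4, 5.3 → best response Amend.
Faction C against (Amend, Abstain): payoffs 0.5, 5.5 → best response Amend.
No profile is a mutual best response for all players.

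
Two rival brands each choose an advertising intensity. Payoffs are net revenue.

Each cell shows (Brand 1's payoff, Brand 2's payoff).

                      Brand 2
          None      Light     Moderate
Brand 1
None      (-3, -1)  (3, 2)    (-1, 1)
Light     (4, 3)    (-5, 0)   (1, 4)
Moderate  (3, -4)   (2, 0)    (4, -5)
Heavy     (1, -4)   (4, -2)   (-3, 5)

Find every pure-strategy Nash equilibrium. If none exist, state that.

none

(None, None): Brand 1 can switch to Light (-3 → 4). Not NE.
(None, Light): Brand 1 can switch to Heavy (3 → 4). Not NE.
(None, Moderate): Brand 1 can switch to Light (-1 → 1). Not NE.
(Light, None): Brand 2 can switch to Moderate (3 → 4). Not NE.
(Light, Light): Brand 1 can switch to None (-5 → 3). Not NE.
(Light, Moderate): Brand 1 can switch to Moderate (1 → 4). Not NE.
(Moderate, None): Brand 1 can switch to Light (3 → 4). Not NE.
(Moderate, Light): Brand 1 can switch to None (2 → 3). Not NE.
(The remaining 4 profiles each have a profitable deviation by the same check.)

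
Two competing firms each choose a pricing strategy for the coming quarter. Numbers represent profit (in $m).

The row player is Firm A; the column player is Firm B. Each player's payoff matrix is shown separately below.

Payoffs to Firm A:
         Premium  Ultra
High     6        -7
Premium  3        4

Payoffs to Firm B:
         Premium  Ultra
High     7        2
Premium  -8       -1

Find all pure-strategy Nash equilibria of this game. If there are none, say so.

(High, Premium) and (Premium, Ultra)

Check each profile: it is a Nash equilibrium iff no player can strictly gain by switching unilaterally.
(High, Premium): Firm A gets 6, best alternative 3; Firm B gets 7, best alternative 2. No profitable deviation — NE.
(High, Ultra): Firm A can switch to Premium (-7 → 4). Not NE.
(Premium, Premium): Firm A can switch to High (3 → 6). Not NE.
(Premium, Ultra): Firm A gets 4, best alternative -7; Firm B gets -1, best alternative -8. No profitable deviation — NE.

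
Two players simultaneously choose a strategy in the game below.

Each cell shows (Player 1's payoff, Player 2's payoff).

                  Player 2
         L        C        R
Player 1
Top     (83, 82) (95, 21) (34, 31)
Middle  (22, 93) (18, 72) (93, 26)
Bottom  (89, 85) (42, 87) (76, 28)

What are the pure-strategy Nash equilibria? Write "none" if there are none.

Player 1 against L: payoffs 83, 22, 89 → best response Bottom.
Player 1 against C: payoffs 95, 18, 42 → best response Top.
Player 1 against R: payoffs 34, 93, 76 → best response Middle.
Player 2 against Top: payoffs 82, 21, 31 → best response L.
Player 2 against Middle: payoffs 93, 72, 26 → best response L.
Player 2 against Bottom: payoffs 85, 87, 28 → best response C.
No profile is a mutual best response for all players.

none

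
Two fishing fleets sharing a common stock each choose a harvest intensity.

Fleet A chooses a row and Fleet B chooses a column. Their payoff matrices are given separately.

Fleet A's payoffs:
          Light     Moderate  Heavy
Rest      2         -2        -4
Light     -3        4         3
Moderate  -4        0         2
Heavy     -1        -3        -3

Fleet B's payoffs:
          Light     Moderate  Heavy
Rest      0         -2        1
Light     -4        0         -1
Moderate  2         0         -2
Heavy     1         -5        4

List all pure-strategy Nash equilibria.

For each player, find the best response to each opponent profile; mutual best responses are the pure NE.
Fleet A against Light: payoffs 2, -3, -4, -1 → best response Rest.
Fleet A against Moderate: payoffs -2, 4, 0, -3 → best response Light.
Fleet A against Heavy: payoffs -4, 3, 2, -3 → best response Light.
Fleet B against Rest: payoffs 0, -2, 1 → best response Heavy.
Fleet B against Light: payoffs -4, 0, -1 → best response Moderate.
Fleet B against Moderate: payoffs 2, 0, -2 → best response Light.
Fleet B against Heavy: payoffs 1, -5, 4 → best response Heavy.
Mutual best responses: (Light, Moderate).

(Light, Moderate)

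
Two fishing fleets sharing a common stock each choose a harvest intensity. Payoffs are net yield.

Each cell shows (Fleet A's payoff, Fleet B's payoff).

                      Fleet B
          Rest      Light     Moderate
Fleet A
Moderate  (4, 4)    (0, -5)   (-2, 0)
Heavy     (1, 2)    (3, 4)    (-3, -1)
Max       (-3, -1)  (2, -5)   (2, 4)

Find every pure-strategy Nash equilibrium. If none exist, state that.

The pure Nash equilibria are (Moderate, Rest); (Heavy, Light); (Max, Moderate).

For each player, find the best response to each opponent profile; mutual best responses are the pure NE.
Fleet A against Rest: payoffs 4, 1, -3 → best response Moderate.
Fleet A against Light: payoffs 0, 3, 2 → best response Heavy.
Fleet A against Moderate: payoffs -2, -3, 2 → best response Max.
Fleet B against Moderate: payoffs 4, -5, 0 → best response Rest.
Fleet B against Heavy: payoffs 2, 4, -1 → best response Light.
Fleet B against Max: payoffs -1, -5, 4 → best response Moderate.
Mutual best responses: (Moderate, Rest); (Heavy, Light); (Max, Moderate).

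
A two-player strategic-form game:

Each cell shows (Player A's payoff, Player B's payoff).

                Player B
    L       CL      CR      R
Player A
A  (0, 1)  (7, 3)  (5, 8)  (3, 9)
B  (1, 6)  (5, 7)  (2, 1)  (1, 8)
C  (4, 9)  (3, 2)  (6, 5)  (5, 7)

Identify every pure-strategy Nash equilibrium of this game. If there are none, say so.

The unique pure-strategy Nash equilibrium is (C, L).

(A, L): Player A can switch to B (0 → 1). Not NE.
(A, CL): Player B can switch to CR (3 → 8). Not NE.
(A, CR): Player A can switch to C (5 → 6). Not NE.
(A, R): Player A can switch to C (3 → 5). Not NE.
(B, L): Player A can switch to C (1 → 4). Not NE.
(B, CL): Player A can switch to A (5 → 7). Not NE.
(B, CR): Player A can switch to A (2 → 5). Not NE.
(B, R): Player A can switch to A (1 → 3). Not NE.
(C, L): Player A gets 4, best alternative 1; Player B gets 9, best alternative 7. No profitable deviation — NE.
(C, CL): Player A can switch to A (3 → 7). Not NE.
(C, CR): Player B can switch to L (5 → 9). Not NE.
(The remaining 1 profile has a profitable deviation by the same check.)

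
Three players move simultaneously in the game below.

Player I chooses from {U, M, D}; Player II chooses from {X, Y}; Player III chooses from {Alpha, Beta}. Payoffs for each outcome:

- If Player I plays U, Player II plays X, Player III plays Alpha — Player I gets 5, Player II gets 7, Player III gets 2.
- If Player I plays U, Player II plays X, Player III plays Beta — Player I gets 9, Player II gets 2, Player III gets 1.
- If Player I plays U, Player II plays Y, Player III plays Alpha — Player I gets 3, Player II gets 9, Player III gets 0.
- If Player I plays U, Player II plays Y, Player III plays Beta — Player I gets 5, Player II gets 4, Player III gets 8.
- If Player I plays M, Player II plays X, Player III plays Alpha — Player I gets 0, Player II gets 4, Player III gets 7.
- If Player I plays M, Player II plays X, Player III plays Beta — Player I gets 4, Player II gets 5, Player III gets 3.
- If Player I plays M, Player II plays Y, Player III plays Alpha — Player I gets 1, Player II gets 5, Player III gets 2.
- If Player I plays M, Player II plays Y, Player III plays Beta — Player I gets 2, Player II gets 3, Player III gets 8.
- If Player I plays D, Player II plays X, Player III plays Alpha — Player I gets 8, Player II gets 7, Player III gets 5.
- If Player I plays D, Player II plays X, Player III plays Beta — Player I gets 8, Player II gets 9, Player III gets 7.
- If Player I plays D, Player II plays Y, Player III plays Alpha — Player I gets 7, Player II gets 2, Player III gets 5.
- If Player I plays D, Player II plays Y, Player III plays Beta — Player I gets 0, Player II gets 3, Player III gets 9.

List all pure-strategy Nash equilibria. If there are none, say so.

Player I against (X, Alpha): payoffs 5, 0, 8 → best response D.
Player I against (X, Beta): payoffs 9, 4, 8 → best response U.
Player I against (Y, Alpha): payoffs 3, 1, 7 → best response D.
Player I against (Y, Beta): payoffs 5, 2, 0 → best response U.
Player II against (U, Alpha): payoffs 7, 9 → best response Y.
Player II against (U, Beta): payoffs 2, 4 → best response Y.
Player II against (M, Alpha): payoffs 4, 5 → best response Y.
Player II against (M, Beta): payoffs 5, 3 → best response X.
Player II against (D, Alpha): payoffs 7, 2 → best response X.
Player II against (D, Beta): payoffs 9, 3 → best response X.
Player III against (U, X): payoffs 2, 1 → best response Alpha.
Player III against (U, Y): payoffs 0, 8 → best response Beta.
Player III against (M, X): payoffs 7, 3 → best response Alpha.
Player III against (M, Y): payoffs 2, 8 → best response Beta.
Player III against (D, X): payoffs 5, 7 → best response Beta.
Player III against (D, Y): payoffs 5, 9 → best response Beta.
Mutual best responses: (U, Y, Beta).

The unique pure-strategy Nash equilibrium is (U, Y, Beta).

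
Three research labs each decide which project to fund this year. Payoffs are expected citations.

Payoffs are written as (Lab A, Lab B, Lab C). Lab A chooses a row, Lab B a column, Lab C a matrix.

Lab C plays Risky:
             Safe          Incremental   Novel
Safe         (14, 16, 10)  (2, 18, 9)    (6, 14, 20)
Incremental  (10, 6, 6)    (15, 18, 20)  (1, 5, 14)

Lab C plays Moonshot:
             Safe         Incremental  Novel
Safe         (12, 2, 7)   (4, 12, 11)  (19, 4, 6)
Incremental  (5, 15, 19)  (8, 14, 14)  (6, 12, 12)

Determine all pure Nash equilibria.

Lab A against (Safe, Risky): payoffs 14, 10 → best response Safe.
Lab A against (Safe, Moonshot): payoffs 12, 5 → best response Safe.
Lab A against (Incremental, Risky): payoffs 2, 15 → best response Incremental.
Lab A against (Incremental, Moonshot): payoffs 4, 8 → best response Incremental.
Lab A against (Novel, Risky): payoffs 6, 1 → best response Safe.
Lab A against (Novel, Moonshot): payoffs 19, 6 → best response Safe.
Lab B against (Safe, Risky): payoffs 16, 18, 14 → best response Incremental.
Lab B against (Safe, Moonshot): payoffs 2, 12, 4 → best response Incremental.
Lab B against (Incremental, Risky): payoffs 6, 18, 5 → best response Incremental.
Lab B against (Incremental, Moonshot): payoffs 15, 14, 12 → best response Safe.
Lab C against (Safe, Safe): payoffs 10, 7 → best response Risky.
Lab C against (Safe, Incremental): payoffs 9, 11 → best response Moonshot.
Lab C against (Safe, Novel): payoffs 20, 6 → best response Risky.
Lab C against (Incremental, Safe): payoffs 6, 19 → best response Moonshot.
Lab C against (Incremental, Incremental): payoffs 20, 14 → best response Risky.
Lab C against (Incremental, Novel): payoffs 14, 12 → best response Risky.
Mutual best responses: (Incremental, Incremental, Risky).

Pure NE: (Incremental, Incremental, Risky)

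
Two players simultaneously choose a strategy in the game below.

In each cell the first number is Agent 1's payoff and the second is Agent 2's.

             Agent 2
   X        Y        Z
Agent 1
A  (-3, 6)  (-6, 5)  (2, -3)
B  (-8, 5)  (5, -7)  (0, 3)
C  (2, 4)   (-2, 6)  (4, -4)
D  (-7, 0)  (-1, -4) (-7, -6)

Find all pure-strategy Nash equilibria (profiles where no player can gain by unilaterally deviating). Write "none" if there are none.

No pure-strategy Nash equilibrium.

For each player, find the best response to each opponent profile; mutual best responses are the pure NE.
Agent 1 against X: payoffs -3, -8, 2, -7 → best response C.
Agent 1 against Y: payoffs -6, 5, -2, -1 → best response B.
Agent 1 against Z: payoffs 2, 0, 4, -7 → best response C.
Agent 2 against A: payoffs 6, 5, -3 → best response X.
Agent 2 against B: payoffs 5, -7, 3 → best response X.
Agent 2 against C: payoffs 4, 6, -4 → best response Y.
Agent 2 against D: payoffs 0, -4, -6 → best response X.
No profile is a mutual best response for all players.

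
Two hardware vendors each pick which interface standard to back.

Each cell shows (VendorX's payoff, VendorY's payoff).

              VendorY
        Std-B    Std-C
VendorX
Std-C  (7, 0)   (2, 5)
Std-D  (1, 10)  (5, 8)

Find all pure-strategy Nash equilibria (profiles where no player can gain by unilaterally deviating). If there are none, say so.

No pure-strategy Nash equilibrium.

(Std-C, Std-B): VendorY can switch to Std-C (0 → 5). Not NE.
(Std-C, Std-C): VendorX can switch to Std-D (2 → 5). Not NE.
(Std-D, Std-B): VendorX can switch to Std-C (1 → 7). Not NE.
(Std-D, Std-C): VendorY can switch to Std-B (8 → 10). Not NE.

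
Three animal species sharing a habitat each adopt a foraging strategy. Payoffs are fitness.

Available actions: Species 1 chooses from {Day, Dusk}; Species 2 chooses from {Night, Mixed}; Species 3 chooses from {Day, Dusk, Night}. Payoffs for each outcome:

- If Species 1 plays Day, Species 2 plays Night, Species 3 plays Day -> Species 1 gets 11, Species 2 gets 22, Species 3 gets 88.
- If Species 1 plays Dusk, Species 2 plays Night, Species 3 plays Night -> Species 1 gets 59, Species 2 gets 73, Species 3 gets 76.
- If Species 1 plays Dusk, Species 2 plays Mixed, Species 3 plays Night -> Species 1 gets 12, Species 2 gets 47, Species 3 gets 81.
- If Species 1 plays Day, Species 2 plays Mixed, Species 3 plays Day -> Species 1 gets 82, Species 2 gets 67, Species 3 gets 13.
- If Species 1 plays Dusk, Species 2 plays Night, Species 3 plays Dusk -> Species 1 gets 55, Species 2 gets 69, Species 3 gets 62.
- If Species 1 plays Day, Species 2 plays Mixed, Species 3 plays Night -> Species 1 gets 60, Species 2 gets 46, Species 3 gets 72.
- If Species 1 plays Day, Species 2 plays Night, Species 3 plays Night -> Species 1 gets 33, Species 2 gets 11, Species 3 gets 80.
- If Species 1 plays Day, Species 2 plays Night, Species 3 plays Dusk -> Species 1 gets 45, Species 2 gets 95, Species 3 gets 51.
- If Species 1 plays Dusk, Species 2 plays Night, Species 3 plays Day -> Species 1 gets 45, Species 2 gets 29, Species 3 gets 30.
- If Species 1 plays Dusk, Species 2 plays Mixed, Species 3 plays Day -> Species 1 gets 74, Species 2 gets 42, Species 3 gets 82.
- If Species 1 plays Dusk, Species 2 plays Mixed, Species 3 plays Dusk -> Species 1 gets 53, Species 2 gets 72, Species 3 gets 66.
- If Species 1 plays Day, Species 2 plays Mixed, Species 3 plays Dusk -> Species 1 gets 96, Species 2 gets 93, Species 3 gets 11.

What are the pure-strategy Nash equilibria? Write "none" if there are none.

Species 1 against (Night, Day): payoffs 11, 45 → best response Dusk.
Species 1 against (Night, Dusk): payoffs 45, 55 → best response Dusk.
Species 1 against (Night, Night): payoffs 33, 59 → best response Dusk.
Species 1 against (Mixed, Day): payoffs 82, 74 → best response Day.
Species 1 against (Mixed, Dusk): payoffs 96, 53 → best response Day.
Species 1 against (Mixed, Night): payoffs 60, 12 → best response Day.
Species 2 against (Day, Day): payoffs 22, 67 → best response Mixed.
Species 2 against (Day, Dusk): payoffs 95, 93 → best response Night.
Species 2 against (Day, Night): payoffs 11, 46 → best response Mixed.
Species 2 against (Dusk, Day): payoffs 29, 42 → best response Mixed.
Species 2 against (Dusk, Dusk): payoffs 69, 72 → best response Mixed.
Species 2 against (Dusk, Night): payoffs 73, 47 → best response Night.
Species 3 against (Day, Night): payoffs 88, 51, 80 → best response Day.
Species 3 against (Day, Mixed): payoffs 13, 11, 72 → best response Night.
Species 3 against (Dusk, Night): payoffs 30, 62, 76 → best response Night.
Species 3 against (Dusk, Mixed): payoffs 82, 66, 81 → best response Day.
Mutual best responses: (Day, Mixed, Night); (Dusk, Night, Night).

The pure Nash equilibria are (Day, Mixed, Night) and (Dusk, Night, Night).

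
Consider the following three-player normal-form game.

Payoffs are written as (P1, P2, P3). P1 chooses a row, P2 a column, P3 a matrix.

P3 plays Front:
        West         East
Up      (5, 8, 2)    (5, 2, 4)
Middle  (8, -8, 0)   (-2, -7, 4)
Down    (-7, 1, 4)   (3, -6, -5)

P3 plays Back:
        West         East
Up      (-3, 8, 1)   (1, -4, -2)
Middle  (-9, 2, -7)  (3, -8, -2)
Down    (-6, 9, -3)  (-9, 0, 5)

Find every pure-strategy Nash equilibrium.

For each strategy profile, look for a profitable unilateral deviation.
(Up, West, Front): P1 can switch to Middle (5 → 8). Not NE.
(Up, West, Back): P3 can switch to Front (1 → 2). Not NE.
(Up, East, Front): P2 can switch to West (2 → 8). Not NE.
(Up, East, Back): P1 can switch to Middle (1 → 3). Not NE.
(Middle, West, Front): P2 can switch to East (-8 → -7). Not NE.
(Middle, West, Back): P1 can switch to Up (-9 → -3). Not NE.
(Middle, East, Front): P1 can switch to Up (-2 → 5). Not NE.
(Middle, East, Back): P2 can switch to West (-8 → 2). Not NE.
(The remaining 4 profiles each have a profitable deviation by the same check.)

This game has no pure Nash equilibrium.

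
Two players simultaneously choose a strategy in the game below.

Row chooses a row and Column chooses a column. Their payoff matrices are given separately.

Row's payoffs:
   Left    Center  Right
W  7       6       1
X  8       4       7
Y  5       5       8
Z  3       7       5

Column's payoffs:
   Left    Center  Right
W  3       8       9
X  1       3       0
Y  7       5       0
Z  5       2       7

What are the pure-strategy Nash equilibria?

No pure-strategy Nash equilibrium.

For each player, find the best response to each opponent profile; mutual best responses are the pure NE.
Row against Left: payoffs 7, 8, 5, 3 → best response X.
Row against Center: payoffs 6, 4, 5, 7 → best response Z.
Row against Right: payoffs 1, 7, 8, 5 → best response Y.
Column against W: payoffs 3, 8, 9 → best response Right.
Column against X: payoffs 1, 3, 0 → best response Center.
Column against Y: payoffs 7, 5, 0 → best response Left.
Column against Z: payoffs 5, 2, 7 → best response Right.
No profile is a mutual best response for all players.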